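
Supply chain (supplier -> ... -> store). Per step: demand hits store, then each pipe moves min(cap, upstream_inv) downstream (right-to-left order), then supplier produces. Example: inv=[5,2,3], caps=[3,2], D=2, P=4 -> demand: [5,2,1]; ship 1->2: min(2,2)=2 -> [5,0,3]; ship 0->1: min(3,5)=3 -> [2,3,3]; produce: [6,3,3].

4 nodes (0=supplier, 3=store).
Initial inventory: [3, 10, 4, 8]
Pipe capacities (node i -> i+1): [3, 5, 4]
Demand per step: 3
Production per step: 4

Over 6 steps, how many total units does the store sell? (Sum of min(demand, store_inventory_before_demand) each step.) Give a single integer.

Step 1: sold=3 (running total=3) -> [4 8 5 9]
Step 2: sold=3 (running total=6) -> [5 6 6 10]
Step 3: sold=3 (running total=9) -> [6 4 7 11]
Step 4: sold=3 (running total=12) -> [7 3 7 12]
Step 5: sold=3 (running total=15) -> [8 3 6 13]
Step 6: sold=3 (running total=18) -> [9 3 5 14]

Answer: 18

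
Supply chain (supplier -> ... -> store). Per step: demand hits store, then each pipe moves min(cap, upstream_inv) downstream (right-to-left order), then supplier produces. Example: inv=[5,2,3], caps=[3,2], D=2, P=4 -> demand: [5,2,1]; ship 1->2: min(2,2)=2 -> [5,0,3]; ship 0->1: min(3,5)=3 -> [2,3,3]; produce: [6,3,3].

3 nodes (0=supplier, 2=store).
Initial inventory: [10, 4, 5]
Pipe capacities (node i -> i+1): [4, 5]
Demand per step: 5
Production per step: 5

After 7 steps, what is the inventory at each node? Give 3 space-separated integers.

Step 1: demand=5,sold=5 ship[1->2]=4 ship[0->1]=4 prod=5 -> inv=[11 4 4]
Step 2: demand=5,sold=4 ship[1->2]=4 ship[0->1]=4 prod=5 -> inv=[12 4 4]
Step 3: demand=5,sold=4 ship[1->2]=4 ship[0->1]=4 prod=5 -> inv=[13 4 4]
Step 4: demand=5,sold=4 ship[1->2]=4 ship[0->1]=4 prod=5 -> inv=[14 4 4]
Step 5: demand=5,sold=4 ship[1->2]=4 ship[0->1]=4 prod=5 -> inv=[15 4 4]
Step 6: demand=5,sold=4 ship[1->2]=4 ship[0->1]=4 prod=5 -> inv=[16 4 4]
Step 7: demand=5,sold=4 ship[1->2]=4 ship[0->1]=4 prod=5 -> inv=[17 4 4]

17 4 4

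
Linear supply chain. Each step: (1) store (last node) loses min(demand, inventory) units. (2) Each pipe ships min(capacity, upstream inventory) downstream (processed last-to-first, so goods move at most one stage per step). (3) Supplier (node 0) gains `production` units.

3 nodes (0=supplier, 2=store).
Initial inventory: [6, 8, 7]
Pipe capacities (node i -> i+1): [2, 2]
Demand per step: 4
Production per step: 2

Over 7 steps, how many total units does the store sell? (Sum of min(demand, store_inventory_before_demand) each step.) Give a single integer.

Step 1: sold=4 (running total=4) -> [6 8 5]
Step 2: sold=4 (running total=8) -> [6 8 3]
Step 3: sold=3 (running total=11) -> [6 8 2]
Step 4: sold=2 (running total=13) -> [6 8 2]
Step 5: sold=2 (running total=15) -> [6 8 2]
Step 6: sold=2 (running total=17) -> [6 8 2]
Step 7: sold=2 (running total=19) -> [6 8 2]

Answer: 19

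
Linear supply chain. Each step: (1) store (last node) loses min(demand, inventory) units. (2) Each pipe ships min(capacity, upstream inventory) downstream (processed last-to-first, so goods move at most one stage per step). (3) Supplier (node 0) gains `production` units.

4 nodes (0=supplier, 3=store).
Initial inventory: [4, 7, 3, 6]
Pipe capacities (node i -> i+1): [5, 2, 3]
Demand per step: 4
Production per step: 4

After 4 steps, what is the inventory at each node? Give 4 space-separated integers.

Step 1: demand=4,sold=4 ship[2->3]=3 ship[1->2]=2 ship[0->1]=4 prod=4 -> inv=[4 9 2 5]
Step 2: demand=4,sold=4 ship[2->3]=2 ship[1->2]=2 ship[0->1]=4 prod=4 -> inv=[4 11 2 3]
Step 3: demand=4,sold=3 ship[2->3]=2 ship[1->2]=2 ship[0->1]=4 prod=4 -> inv=[4 13 2 2]
Step 4: demand=4,sold=2 ship[2->3]=2 ship[1->2]=2 ship[0->1]=4 prod=4 -> inv=[4 15 2 2]

4 15 2 2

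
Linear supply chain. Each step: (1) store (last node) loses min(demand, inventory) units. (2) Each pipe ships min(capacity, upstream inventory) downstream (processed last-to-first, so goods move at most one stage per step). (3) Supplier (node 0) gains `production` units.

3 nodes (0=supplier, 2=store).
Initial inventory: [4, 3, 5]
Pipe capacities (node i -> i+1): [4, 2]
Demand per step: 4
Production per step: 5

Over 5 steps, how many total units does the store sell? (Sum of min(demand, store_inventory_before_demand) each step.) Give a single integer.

Step 1: sold=4 (running total=4) -> [5 5 3]
Step 2: sold=3 (running total=7) -> [6 7 2]
Step 3: sold=2 (running total=9) -> [7 9 2]
Step 4: sold=2 (running total=11) -> [8 11 2]
Step 5: sold=2 (running total=13) -> [9 13 2]

Answer: 13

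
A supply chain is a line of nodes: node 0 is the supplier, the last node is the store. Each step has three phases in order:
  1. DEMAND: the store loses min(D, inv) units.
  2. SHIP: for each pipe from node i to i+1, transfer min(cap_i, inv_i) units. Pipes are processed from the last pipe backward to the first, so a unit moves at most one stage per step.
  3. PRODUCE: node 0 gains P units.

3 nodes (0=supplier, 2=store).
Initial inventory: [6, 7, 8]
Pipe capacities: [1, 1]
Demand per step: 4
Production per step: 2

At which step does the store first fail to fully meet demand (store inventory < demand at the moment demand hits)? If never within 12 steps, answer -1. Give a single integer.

Step 1: demand=4,sold=4 ship[1->2]=1 ship[0->1]=1 prod=2 -> [7 7 5]
Step 2: demand=4,sold=4 ship[1->2]=1 ship[0->1]=1 prod=2 -> [8 7 2]
Step 3: demand=4,sold=2 ship[1->2]=1 ship[0->1]=1 prod=2 -> [9 7 1]
Step 4: demand=4,sold=1 ship[1->2]=1 ship[0->1]=1 prod=2 -> [10 7 1]
Step 5: demand=4,sold=1 ship[1->2]=1 ship[0->1]=1 prod=2 -> [11 7 1]
Step 6: demand=4,sold=1 ship[1->2]=1 ship[0->1]=1 prod=2 -> [12 7 1]
Step 7: demand=4,sold=1 ship[1->2]=1 ship[0->1]=1 prod=2 -> [13 7 1]
Step 8: demand=4,sold=1 ship[1->2]=1 ship[0->1]=1 prod=2 -> [14 7 1]
Step 9: demand=4,sold=1 ship[1->2]=1 ship[0->1]=1 prod=2 -> [15 7 1]
Step 10: demand=4,sold=1 ship[1->2]=1 ship[0->1]=1 prod=2 -> [16 7 1]
Step 11: demand=4,sold=1 ship[1->2]=1 ship[0->1]=1 prod=2 -> [17 7 1]
Step 12: demand=4,sold=1 ship[1->2]=1 ship[0->1]=1 prod=2 -> [18 7 1]
First stockout at step 3

3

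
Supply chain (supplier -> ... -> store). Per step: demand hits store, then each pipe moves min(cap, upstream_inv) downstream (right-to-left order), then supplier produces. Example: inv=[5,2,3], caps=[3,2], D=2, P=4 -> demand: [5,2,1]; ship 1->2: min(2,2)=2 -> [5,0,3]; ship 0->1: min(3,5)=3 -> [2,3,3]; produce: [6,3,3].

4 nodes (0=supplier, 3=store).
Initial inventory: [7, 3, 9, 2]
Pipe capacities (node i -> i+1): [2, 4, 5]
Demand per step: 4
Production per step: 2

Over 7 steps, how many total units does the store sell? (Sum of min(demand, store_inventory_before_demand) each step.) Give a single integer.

Answer: 22

Derivation:
Step 1: sold=2 (running total=2) -> [7 2 7 5]
Step 2: sold=4 (running total=6) -> [7 2 4 6]
Step 3: sold=4 (running total=10) -> [7 2 2 6]
Step 4: sold=4 (running total=14) -> [7 2 2 4]
Step 5: sold=4 (running total=18) -> [7 2 2 2]
Step 6: sold=2 (running total=20) -> [7 2 2 2]
Step 7: sold=2 (running total=22) -> [7 2 2 2]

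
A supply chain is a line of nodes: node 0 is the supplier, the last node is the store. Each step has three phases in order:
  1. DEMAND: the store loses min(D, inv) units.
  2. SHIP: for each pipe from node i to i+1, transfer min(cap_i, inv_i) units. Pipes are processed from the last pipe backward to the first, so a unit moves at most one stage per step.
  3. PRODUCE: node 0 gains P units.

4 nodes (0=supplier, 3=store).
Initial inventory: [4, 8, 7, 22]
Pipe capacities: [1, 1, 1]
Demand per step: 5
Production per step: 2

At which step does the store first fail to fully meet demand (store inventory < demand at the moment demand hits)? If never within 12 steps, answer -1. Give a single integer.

Step 1: demand=5,sold=5 ship[2->3]=1 ship[1->2]=1 ship[0->1]=1 prod=2 -> [5 8 7 18]
Step 2: demand=5,sold=5 ship[2->3]=1 ship[1->2]=1 ship[0->1]=1 prod=2 -> [6 8 7 14]
Step 3: demand=5,sold=5 ship[2->3]=1 ship[1->2]=1 ship[0->1]=1 prod=2 -> [7 8 7 10]
Step 4: demand=5,sold=5 ship[2->3]=1 ship[1->2]=1 ship[0->1]=1 prod=2 -> [8 8 7 6]
Step 5: demand=5,sold=5 ship[2->3]=1 ship[1->2]=1 ship[0->1]=1 prod=2 -> [9 8 7 2]
Step 6: demand=5,sold=2 ship[2->3]=1 ship[1->2]=1 ship[0->1]=1 prod=2 -> [10 8 7 1]
Step 7: demand=5,sold=1 ship[2->3]=1 ship[1->2]=1 ship[0->1]=1 prod=2 -> [11 8 7 1]
Step 8: demand=5,sold=1 ship[2->3]=1 ship[1->2]=1 ship[0->1]=1 prod=2 -> [12 8 7 1]
Step 9: demand=5,sold=1 ship[2->3]=1 ship[1->2]=1 ship[0->1]=1 prod=2 -> [13 8 7 1]
Step 10: demand=5,sold=1 ship[2->3]=1 ship[1->2]=1 ship[0->1]=1 prod=2 -> [14 8 7 1]
Step 11: demand=5,sold=1 ship[2->3]=1 ship[1->2]=1 ship[0->1]=1 prod=2 -> [15 8 7 1]
Step 12: demand=5,sold=1 ship[2->3]=1 ship[1->2]=1 ship[0->1]=1 prod=2 -> [16 8 7 1]
First stockout at step 6

6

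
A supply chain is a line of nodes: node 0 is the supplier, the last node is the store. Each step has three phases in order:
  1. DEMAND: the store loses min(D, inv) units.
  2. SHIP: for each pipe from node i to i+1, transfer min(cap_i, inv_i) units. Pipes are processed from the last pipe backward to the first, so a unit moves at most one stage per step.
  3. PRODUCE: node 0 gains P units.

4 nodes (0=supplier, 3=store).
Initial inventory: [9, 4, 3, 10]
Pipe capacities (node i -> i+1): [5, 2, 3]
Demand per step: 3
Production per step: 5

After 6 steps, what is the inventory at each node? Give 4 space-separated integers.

Step 1: demand=3,sold=3 ship[2->3]=3 ship[1->2]=2 ship[0->1]=5 prod=5 -> inv=[9 7 2 10]
Step 2: demand=3,sold=3 ship[2->3]=2 ship[1->2]=2 ship[0->1]=5 prod=5 -> inv=[9 10 2 9]
Step 3: demand=3,sold=3 ship[2->3]=2 ship[1->2]=2 ship[0->1]=5 prod=5 -> inv=[9 13 2 8]
Step 4: demand=3,sold=3 ship[2->3]=2 ship[1->2]=2 ship[0->1]=5 prod=5 -> inv=[9 16 2 7]
Step 5: demand=3,sold=3 ship[2->3]=2 ship[1->2]=2 ship[0->1]=5 prod=5 -> inv=[9 19 2 6]
Step 6: demand=3,sold=3 ship[2->3]=2 ship[1->2]=2 ship[0->1]=5 prod=5 -> inv=[9 22 2 5]

9 22 2 5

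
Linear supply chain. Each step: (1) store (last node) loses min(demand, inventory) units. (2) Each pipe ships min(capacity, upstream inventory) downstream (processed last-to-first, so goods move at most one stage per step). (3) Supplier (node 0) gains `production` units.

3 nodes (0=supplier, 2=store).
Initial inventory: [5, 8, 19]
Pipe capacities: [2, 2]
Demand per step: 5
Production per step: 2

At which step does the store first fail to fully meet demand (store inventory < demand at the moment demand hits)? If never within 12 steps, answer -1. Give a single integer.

Step 1: demand=5,sold=5 ship[1->2]=2 ship[0->1]=2 prod=2 -> [5 8 16]
Step 2: demand=5,sold=5 ship[1->2]=2 ship[0->1]=2 prod=2 -> [5 8 13]
Step 3: demand=5,sold=5 ship[1->2]=2 ship[0->1]=2 prod=2 -> [5 8 10]
Step 4: demand=5,sold=5 ship[1->2]=2 ship[0->1]=2 prod=2 -> [5 8 7]
Step 5: demand=5,sold=5 ship[1->2]=2 ship[0->1]=2 prod=2 -> [5 8 4]
Step 6: demand=5,sold=4 ship[1->2]=2 ship[0->1]=2 prod=2 -> [5 8 2]
Step 7: demand=5,sold=2 ship[1->2]=2 ship[0->1]=2 prod=2 -> [5 8 2]
Step 8: demand=5,sold=2 ship[1->2]=2 ship[0->1]=2 prod=2 -> [5 8 2]
Step 9: demand=5,sold=2 ship[1->2]=2 ship[0->1]=2 prod=2 -> [5 8 2]
Step 10: demand=5,sold=2 ship[1->2]=2 ship[0->1]=2 prod=2 -> [5 8 2]
Step 11: demand=5,sold=2 ship[1->2]=2 ship[0->1]=2 prod=2 -> [5 8 2]
Step 12: demand=5,sold=2 ship[1->2]=2 ship[0->1]=2 prod=2 -> [5 8 2]
First stockout at step 6

6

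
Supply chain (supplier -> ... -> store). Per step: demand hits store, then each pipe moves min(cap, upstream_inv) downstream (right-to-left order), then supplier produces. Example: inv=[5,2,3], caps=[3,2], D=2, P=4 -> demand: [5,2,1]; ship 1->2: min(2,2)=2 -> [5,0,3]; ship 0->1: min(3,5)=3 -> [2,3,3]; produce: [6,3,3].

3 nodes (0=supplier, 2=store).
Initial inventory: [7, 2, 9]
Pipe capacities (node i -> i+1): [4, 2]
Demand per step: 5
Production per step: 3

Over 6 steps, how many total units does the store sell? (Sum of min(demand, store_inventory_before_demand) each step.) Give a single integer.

Step 1: sold=5 (running total=5) -> [6 4 6]
Step 2: sold=5 (running total=10) -> [5 6 3]
Step 3: sold=3 (running total=13) -> [4 8 2]
Step 4: sold=2 (running total=15) -> [3 10 2]
Step 5: sold=2 (running total=17) -> [3 11 2]
Step 6: sold=2 (running total=19) -> [3 12 2]

Answer: 19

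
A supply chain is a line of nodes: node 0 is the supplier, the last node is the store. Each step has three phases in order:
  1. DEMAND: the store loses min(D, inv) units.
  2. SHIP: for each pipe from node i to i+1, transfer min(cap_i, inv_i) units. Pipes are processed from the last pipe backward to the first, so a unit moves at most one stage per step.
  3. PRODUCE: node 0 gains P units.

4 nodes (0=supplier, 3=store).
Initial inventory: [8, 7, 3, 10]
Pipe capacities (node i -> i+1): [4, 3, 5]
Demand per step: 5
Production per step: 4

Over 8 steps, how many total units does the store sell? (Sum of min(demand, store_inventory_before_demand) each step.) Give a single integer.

Step 1: sold=5 (running total=5) -> [8 8 3 8]
Step 2: sold=5 (running total=10) -> [8 9 3 6]
Step 3: sold=5 (running total=15) -> [8 10 3 4]
Step 4: sold=4 (running total=19) -> [8 11 3 3]
Step 5: sold=3 (running total=22) -> [8 12 3 3]
Step 6: sold=3 (running total=25) -> [8 13 3 3]
Step 7: sold=3 (running total=28) -> [8 14 3 3]
Step 8: sold=3 (running total=31) -> [8 15 3 3]

Answer: 31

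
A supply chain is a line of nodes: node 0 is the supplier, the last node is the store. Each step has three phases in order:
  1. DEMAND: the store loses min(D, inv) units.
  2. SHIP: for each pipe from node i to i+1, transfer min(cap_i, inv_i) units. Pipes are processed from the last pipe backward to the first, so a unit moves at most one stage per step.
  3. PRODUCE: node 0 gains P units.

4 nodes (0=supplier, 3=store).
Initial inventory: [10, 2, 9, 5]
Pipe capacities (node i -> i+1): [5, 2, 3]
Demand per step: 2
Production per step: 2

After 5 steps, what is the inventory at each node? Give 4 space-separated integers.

Step 1: demand=2,sold=2 ship[2->3]=3 ship[1->2]=2 ship[0->1]=5 prod=2 -> inv=[7 5 8 6]
Step 2: demand=2,sold=2 ship[2->3]=3 ship[1->2]=2 ship[0->1]=5 prod=2 -> inv=[4 8 7 7]
Step 3: demand=2,sold=2 ship[2->3]=3 ship[1->2]=2 ship[0->1]=4 prod=2 -> inv=[2 10 6 8]
Step 4: demand=2,sold=2 ship[2->3]=3 ship[1->2]=2 ship[0->1]=2 prod=2 -> inv=[2 10 5 9]
Step 5: demand=2,sold=2 ship[2->3]=3 ship[1->2]=2 ship[0->1]=2 prod=2 -> inv=[2 10 4 10]

2 10 4 10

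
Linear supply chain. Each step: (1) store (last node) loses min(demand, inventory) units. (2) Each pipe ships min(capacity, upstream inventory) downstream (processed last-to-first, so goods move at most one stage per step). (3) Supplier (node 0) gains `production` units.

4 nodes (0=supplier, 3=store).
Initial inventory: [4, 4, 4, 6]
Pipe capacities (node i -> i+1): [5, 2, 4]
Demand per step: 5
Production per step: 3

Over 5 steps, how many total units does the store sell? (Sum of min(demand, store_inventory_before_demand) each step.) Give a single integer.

Answer: 16

Derivation:
Step 1: sold=5 (running total=5) -> [3 6 2 5]
Step 2: sold=5 (running total=10) -> [3 7 2 2]
Step 3: sold=2 (running total=12) -> [3 8 2 2]
Step 4: sold=2 (running total=14) -> [3 9 2 2]
Step 5: sold=2 (running total=16) -> [3 10 2 2]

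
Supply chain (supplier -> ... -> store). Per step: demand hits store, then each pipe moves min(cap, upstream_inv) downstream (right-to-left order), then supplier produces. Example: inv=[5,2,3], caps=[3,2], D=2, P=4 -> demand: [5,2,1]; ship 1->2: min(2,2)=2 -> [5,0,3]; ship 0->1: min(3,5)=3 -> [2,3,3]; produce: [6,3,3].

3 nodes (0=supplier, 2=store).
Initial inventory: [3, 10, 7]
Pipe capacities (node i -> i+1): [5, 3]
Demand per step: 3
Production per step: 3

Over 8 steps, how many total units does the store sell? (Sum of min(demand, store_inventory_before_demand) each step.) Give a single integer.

Answer: 24

Derivation:
Step 1: sold=3 (running total=3) -> [3 10 7]
Step 2: sold=3 (running total=6) -> [3 10 7]
Step 3: sold=3 (running total=9) -> [3 10 7]
Step 4: sold=3 (running total=12) -> [3 10 7]
Step 5: sold=3 (running total=15) -> [3 10 7]
Step 6: sold=3 (running total=18) -> [3 10 7]
Step 7: sold=3 (running total=21) -> [3 10 7]
Step 8: sold=3 (running total=24) -> [3 10 7]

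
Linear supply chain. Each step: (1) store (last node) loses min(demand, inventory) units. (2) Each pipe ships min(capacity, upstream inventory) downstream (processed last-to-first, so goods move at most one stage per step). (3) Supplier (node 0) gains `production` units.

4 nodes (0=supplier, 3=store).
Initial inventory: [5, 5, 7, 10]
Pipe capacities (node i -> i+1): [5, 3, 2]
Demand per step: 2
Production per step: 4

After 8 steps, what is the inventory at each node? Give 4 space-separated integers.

Step 1: demand=2,sold=2 ship[2->3]=2 ship[1->2]=3 ship[0->1]=5 prod=4 -> inv=[4 7 8 10]
Step 2: demand=2,sold=2 ship[2->3]=2 ship[1->2]=3 ship[0->1]=4 prod=4 -> inv=[4 8 9 10]
Step 3: demand=2,sold=2 ship[2->3]=2 ship[1->2]=3 ship[0->1]=4 prod=4 -> inv=[4 9 10 10]
Step 4: demand=2,sold=2 ship[2->3]=2 ship[1->2]=3 ship[0->1]=4 prod=4 -> inv=[4 10 11 10]
Step 5: demand=2,sold=2 ship[2->3]=2 ship[1->2]=3 ship[0->1]=4 prod=4 -> inv=[4 11 12 10]
Step 6: demand=2,sold=2 ship[2->3]=2 ship[1->2]=3 ship[0->1]=4 prod=4 -> inv=[4 12 13 10]
Step 7: demand=2,sold=2 ship[2->3]=2 ship[1->2]=3 ship[0->1]=4 prod=4 -> inv=[4 13 14 10]
Step 8: demand=2,sold=2 ship[2->3]=2 ship[1->2]=3 ship[0->1]=4 prod=4 -> inv=[4 14 15 10]

4 14 15 10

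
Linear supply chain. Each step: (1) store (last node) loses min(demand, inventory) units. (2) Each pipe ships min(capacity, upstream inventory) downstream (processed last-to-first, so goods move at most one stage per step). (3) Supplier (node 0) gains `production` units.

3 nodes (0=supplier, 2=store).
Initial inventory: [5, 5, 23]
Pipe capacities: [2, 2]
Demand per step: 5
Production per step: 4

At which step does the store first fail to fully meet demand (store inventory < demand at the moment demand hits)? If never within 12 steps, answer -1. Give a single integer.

Step 1: demand=5,sold=5 ship[1->2]=2 ship[0->1]=2 prod=4 -> [7 5 20]
Step 2: demand=5,sold=5 ship[1->2]=2 ship[0->1]=2 prod=4 -> [9 5 17]
Step 3: demand=5,sold=5 ship[1->2]=2 ship[0->1]=2 prod=4 -> [11 5 14]
Step 4: demand=5,sold=5 ship[1->2]=2 ship[0->1]=2 prod=4 -> [13 5 11]
Step 5: demand=5,sold=5 ship[1->2]=2 ship[0->1]=2 prod=4 -> [15 5 8]
Step 6: demand=5,sold=5 ship[1->2]=2 ship[0->1]=2 prod=4 -> [17 5 5]
Step 7: demand=5,sold=5 ship[1->2]=2 ship[0->1]=2 prod=4 -> [19 5 2]
Step 8: demand=5,sold=2 ship[1->2]=2 ship[0->1]=2 prod=4 -> [21 5 2]
Step 9: demand=5,sold=2 ship[1->2]=2 ship[0->1]=2 prod=4 -> [23 5 2]
Step 10: demand=5,sold=2 ship[1->2]=2 ship[0->1]=2 prod=4 -> [25 5 2]
Step 11: demand=5,sold=2 ship[1->2]=2 ship[0->1]=2 prod=4 -> [27 5 2]
Step 12: demand=5,sold=2 ship[1->2]=2 ship[0->1]=2 prod=4 -> [29 5 2]
First stockout at step 8

8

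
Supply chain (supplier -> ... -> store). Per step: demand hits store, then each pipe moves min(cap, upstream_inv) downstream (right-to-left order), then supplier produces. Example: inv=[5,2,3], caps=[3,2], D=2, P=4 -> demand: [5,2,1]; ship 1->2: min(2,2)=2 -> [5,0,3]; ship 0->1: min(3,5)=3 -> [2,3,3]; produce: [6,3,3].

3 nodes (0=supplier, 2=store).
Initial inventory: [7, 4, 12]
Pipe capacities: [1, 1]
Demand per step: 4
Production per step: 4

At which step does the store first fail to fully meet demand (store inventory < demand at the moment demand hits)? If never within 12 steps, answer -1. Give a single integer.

Step 1: demand=4,sold=4 ship[1->2]=1 ship[0->1]=1 prod=4 -> [10 4 9]
Step 2: demand=4,sold=4 ship[1->2]=1 ship[0->1]=1 prod=4 -> [13 4 6]
Step 3: demand=4,sold=4 ship[1->2]=1 ship[0->1]=1 prod=4 -> [16 4 3]
Step 4: demand=4,sold=3 ship[1->2]=1 ship[0->1]=1 prod=4 -> [19 4 1]
Step 5: demand=4,sold=1 ship[1->2]=1 ship[0->1]=1 prod=4 -> [22 4 1]
Step 6: demand=4,sold=1 ship[1->2]=1 ship[0->1]=1 prod=4 -> [25 4 1]
Step 7: demand=4,sold=1 ship[1->2]=1 ship[0->1]=1 prod=4 -> [28 4 1]
Step 8: demand=4,sold=1 ship[1->2]=1 ship[0->1]=1 prod=4 -> [31 4 1]
Step 9: demand=4,sold=1 ship[1->2]=1 ship[0->1]=1 prod=4 -> [34 4 1]
Step 10: demand=4,sold=1 ship[1->2]=1 ship[0->1]=1 prod=4 -> [37 4 1]
Step 11: demand=4,sold=1 ship[1->2]=1 ship[0->1]=1 prod=4 -> [40 4 1]
Step 12: demand=4,sold=1 ship[1->2]=1 ship[0->1]=1 prod=4 -> [43 4 1]
First stockout at step 4

4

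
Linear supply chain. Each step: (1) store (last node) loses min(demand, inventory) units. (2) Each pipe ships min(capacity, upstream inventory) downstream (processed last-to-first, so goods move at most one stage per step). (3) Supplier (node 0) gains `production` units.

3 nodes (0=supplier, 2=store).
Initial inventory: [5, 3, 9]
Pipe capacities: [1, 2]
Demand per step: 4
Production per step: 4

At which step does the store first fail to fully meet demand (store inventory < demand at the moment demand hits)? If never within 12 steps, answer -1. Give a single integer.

Step 1: demand=4,sold=4 ship[1->2]=2 ship[0->1]=1 prod=4 -> [8 2 7]
Step 2: demand=4,sold=4 ship[1->2]=2 ship[0->1]=1 prod=4 -> [11 1 5]
Step 3: demand=4,sold=4 ship[1->2]=1 ship[0->1]=1 prod=4 -> [14 1 2]
Step 4: demand=4,sold=2 ship[1->2]=1 ship[0->1]=1 prod=4 -> [17 1 1]
Step 5: demand=4,sold=1 ship[1->2]=1 ship[0->1]=1 prod=4 -> [20 1 1]
Step 6: demand=4,sold=1 ship[1->2]=1 ship[0->1]=1 prod=4 -> [23 1 1]
Step 7: demand=4,sold=1 ship[1->2]=1 ship[0->1]=1 prod=4 -> [26 1 1]
Step 8: demand=4,sold=1 ship[1->2]=1 ship[0->1]=1 prod=4 -> [29 1 1]
Step 9: demand=4,sold=1 ship[1->2]=1 ship[0->1]=1 prod=4 -> [32 1 1]
Step 10: demand=4,sold=1 ship[1->2]=1 ship[0->1]=1 prod=4 -> [35 1 1]
Step 11: demand=4,sold=1 ship[1->2]=1 ship[0->1]=1 prod=4 -> [38 1 1]
Step 12: demand=4,sold=1 ship[1->2]=1 ship[0->1]=1 prod=4 -> [41 1 1]
First stockout at step 4

4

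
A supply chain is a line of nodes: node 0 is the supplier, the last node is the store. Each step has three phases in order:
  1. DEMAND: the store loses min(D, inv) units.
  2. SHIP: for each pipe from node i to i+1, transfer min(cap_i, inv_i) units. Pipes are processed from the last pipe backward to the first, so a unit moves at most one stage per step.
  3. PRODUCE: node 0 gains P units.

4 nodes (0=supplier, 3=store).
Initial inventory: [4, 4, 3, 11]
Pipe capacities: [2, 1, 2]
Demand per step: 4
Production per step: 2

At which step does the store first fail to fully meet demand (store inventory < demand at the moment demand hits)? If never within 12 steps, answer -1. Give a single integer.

Step 1: demand=4,sold=4 ship[2->3]=2 ship[1->2]=1 ship[0->1]=2 prod=2 -> [4 5 2 9]
Step 2: demand=4,sold=4 ship[2->3]=2 ship[1->2]=1 ship[0->1]=2 prod=2 -> [4 6 1 7]
Step 3: demand=4,sold=4 ship[2->3]=1 ship[1->2]=1 ship[0->1]=2 prod=2 -> [4 7 1 4]
Step 4: demand=4,sold=4 ship[2->3]=1 ship[1->2]=1 ship[0->1]=2 prod=2 -> [4 8 1 1]
Step 5: demand=4,sold=1 ship[2->3]=1 ship[1->2]=1 ship[0->1]=2 prod=2 -> [4 9 1 1]
Step 6: demand=4,sold=1 ship[2->3]=1 ship[1->2]=1 ship[0->1]=2 prod=2 -> [4 10 1 1]
Step 7: demand=4,sold=1 ship[2->3]=1 ship[1->2]=1 ship[0->1]=2 prod=2 -> [4 11 1 1]
Step 8: demand=4,sold=1 ship[2->3]=1 ship[1->2]=1 ship[0->1]=2 prod=2 -> [4 12 1 1]
Step 9: demand=4,sold=1 ship[2->3]=1 ship[1->2]=1 ship[0->1]=2 prod=2 -> [4 13 1 1]
Step 10: demand=4,sold=1 ship[2->3]=1 ship[1->2]=1 ship[0->1]=2 prod=2 -> [4 14 1 1]
Step 11: demand=4,sold=1 ship[2->3]=1 ship[1->2]=1 ship[0->1]=2 prod=2 -> [4 15 1 1]
Step 12: demand=4,sold=1 ship[2->3]=1 ship[1->2]=1 ship[0->1]=2 prod=2 -> [4 16 1 1]
First stockout at step 5

5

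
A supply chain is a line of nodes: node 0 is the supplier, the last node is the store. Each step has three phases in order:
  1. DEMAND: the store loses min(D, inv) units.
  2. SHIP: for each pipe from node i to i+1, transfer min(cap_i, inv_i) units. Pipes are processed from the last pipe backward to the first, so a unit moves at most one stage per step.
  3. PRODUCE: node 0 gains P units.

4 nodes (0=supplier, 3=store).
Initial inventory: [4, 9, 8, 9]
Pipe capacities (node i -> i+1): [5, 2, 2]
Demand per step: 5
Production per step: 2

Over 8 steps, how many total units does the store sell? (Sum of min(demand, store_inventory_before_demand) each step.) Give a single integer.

Step 1: sold=5 (running total=5) -> [2 11 8 6]
Step 2: sold=5 (running total=10) -> [2 11 8 3]
Step 3: sold=3 (running total=13) -> [2 11 8 2]
Step 4: sold=2 (running total=15) -> [2 11 8 2]
Step 5: sold=2 (running total=17) -> [2 11 8 2]
Step 6: sold=2 (running total=19) -> [2 11 8 2]
Step 7: sold=2 (running total=21) -> [2 11 8 2]
Step 8: sold=2 (running total=23) -> [2 11 8 2]

Answer: 23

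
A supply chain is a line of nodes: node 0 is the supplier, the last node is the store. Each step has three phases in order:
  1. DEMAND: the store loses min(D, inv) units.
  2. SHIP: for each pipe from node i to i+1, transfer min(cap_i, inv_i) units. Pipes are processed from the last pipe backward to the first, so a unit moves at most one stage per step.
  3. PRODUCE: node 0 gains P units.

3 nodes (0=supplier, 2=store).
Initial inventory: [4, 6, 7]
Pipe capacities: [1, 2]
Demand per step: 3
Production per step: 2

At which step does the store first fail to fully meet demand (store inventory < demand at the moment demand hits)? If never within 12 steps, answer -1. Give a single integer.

Step 1: demand=3,sold=3 ship[1->2]=2 ship[0->1]=1 prod=2 -> [5 5 6]
Step 2: demand=3,sold=3 ship[1->2]=2 ship[0->1]=1 prod=2 -> [6 4 5]
Step 3: demand=3,sold=3 ship[1->2]=2 ship[0->1]=1 prod=2 -> [7 3 4]
Step 4: demand=3,sold=3 ship[1->2]=2 ship[0->1]=1 prod=2 -> [8 2 3]
Step 5: demand=3,sold=3 ship[1->2]=2 ship[0->1]=1 prod=2 -> [9 1 2]
Step 6: demand=3,sold=2 ship[1->2]=1 ship[0->1]=1 prod=2 -> [10 1 1]
Step 7: demand=3,sold=1 ship[1->2]=1 ship[0->1]=1 prod=2 -> [11 1 1]
Step 8: demand=3,sold=1 ship[1->2]=1 ship[0->1]=1 prod=2 -> [12 1 1]
Step 9: demand=3,sold=1 ship[1->2]=1 ship[0->1]=1 prod=2 -> [13 1 1]
Step 10: demand=3,sold=1 ship[1->2]=1 ship[0->1]=1 prod=2 -> [14 1 1]
Step 11: demand=3,sold=1 ship[1->2]=1 ship[0->1]=1 prod=2 -> [15 1 1]
Step 12: demand=3,sold=1 ship[1->2]=1 ship[0->1]=1 prod=2 -> [16 1 1]
First stockout at step 6

6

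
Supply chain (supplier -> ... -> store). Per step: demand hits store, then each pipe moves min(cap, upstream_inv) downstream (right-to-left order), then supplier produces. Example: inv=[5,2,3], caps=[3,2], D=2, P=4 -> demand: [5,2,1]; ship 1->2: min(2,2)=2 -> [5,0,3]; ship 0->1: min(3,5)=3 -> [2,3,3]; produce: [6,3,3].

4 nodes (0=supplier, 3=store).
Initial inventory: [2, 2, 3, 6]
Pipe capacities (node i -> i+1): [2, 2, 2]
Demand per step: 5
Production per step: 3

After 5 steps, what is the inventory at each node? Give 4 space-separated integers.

Step 1: demand=5,sold=5 ship[2->3]=2 ship[1->2]=2 ship[0->1]=2 prod=3 -> inv=[3 2 3 3]
Step 2: demand=5,sold=3 ship[2->3]=2 ship[1->2]=2 ship[0->1]=2 prod=3 -> inv=[4 2 3 2]
Step 3: demand=5,sold=2 ship[2->3]=2 ship[1->2]=2 ship[0->1]=2 prod=3 -> inv=[5 2 3 2]
Step 4: demand=5,sold=2 ship[2->3]=2 ship[1->2]=2 ship[0->1]=2 prod=3 -> inv=[6 2 3 2]
Step 5: demand=5,sold=2 ship[2->3]=2 ship[1->2]=2 ship[0->1]=2 prod=3 -> inv=[7 2 3 2]

7 2 3 2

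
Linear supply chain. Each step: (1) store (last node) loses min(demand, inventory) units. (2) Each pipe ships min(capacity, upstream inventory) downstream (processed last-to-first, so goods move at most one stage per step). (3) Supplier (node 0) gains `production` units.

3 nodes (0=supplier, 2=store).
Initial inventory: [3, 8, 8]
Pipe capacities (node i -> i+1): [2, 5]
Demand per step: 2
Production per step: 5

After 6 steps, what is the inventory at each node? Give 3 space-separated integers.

Step 1: demand=2,sold=2 ship[1->2]=5 ship[0->1]=2 prod=5 -> inv=[6 5 11]
Step 2: demand=2,sold=2 ship[1->2]=5 ship[0->1]=2 prod=5 -> inv=[9 2 14]
Step 3: demand=2,sold=2 ship[1->2]=2 ship[0->1]=2 prod=5 -> inv=[12 2 14]
Step 4: demand=2,sold=2 ship[1->2]=2 ship[0->1]=2 prod=5 -> inv=[15 2 14]
Step 5: demand=2,sold=2 ship[1->2]=2 ship[0->1]=2 prod=5 -> inv=[18 2 14]
Step 6: demand=2,sold=2 ship[1->2]=2 ship[0->1]=2 prod=5 -> inv=[21 2 14]

21 2 14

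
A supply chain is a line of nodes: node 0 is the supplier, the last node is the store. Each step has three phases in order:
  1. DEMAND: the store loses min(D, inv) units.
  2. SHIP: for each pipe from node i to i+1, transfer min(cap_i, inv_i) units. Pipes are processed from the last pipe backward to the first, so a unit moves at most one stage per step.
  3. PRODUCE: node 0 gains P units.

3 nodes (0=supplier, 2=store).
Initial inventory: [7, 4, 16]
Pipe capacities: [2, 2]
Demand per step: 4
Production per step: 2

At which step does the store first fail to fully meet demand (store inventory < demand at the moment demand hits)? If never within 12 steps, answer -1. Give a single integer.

Step 1: demand=4,sold=4 ship[1->2]=2 ship[0->1]=2 prod=2 -> [7 4 14]
Step 2: demand=4,sold=4 ship[1->2]=2 ship[0->1]=2 prod=2 -> [7 4 12]
Step 3: demand=4,sold=4 ship[1->2]=2 ship[0->1]=2 prod=2 -> [7 4 10]
Step 4: demand=4,sold=4 ship[1->2]=2 ship[0->1]=2 prod=2 -> [7 4 8]
Step 5: demand=4,sold=4 ship[1->2]=2 ship[0->1]=2 prod=2 -> [7 4 6]
Step 6: demand=4,sold=4 ship[1->2]=2 ship[0->1]=2 prod=2 -> [7 4 4]
Step 7: demand=4,sold=4 ship[1->2]=2 ship[0->1]=2 prod=2 -> [7 4 2]
Step 8: demand=4,sold=2 ship[1->2]=2 ship[0->1]=2 prod=2 -> [7 4 2]
Step 9: demand=4,sold=2 ship[1->2]=2 ship[0->1]=2 prod=2 -> [7 4 2]
Step 10: demand=4,sold=2 ship[1->2]=2 ship[0->1]=2 prod=2 -> [7 4 2]
Step 11: demand=4,sold=2 ship[1->2]=2 ship[0->1]=2 prod=2 -> [7 4 2]
Step 12: demand=4,sold=2 ship[1->2]=2 ship[0->1]=2 prod=2 -> [7 4 2]
First stockout at step 8

8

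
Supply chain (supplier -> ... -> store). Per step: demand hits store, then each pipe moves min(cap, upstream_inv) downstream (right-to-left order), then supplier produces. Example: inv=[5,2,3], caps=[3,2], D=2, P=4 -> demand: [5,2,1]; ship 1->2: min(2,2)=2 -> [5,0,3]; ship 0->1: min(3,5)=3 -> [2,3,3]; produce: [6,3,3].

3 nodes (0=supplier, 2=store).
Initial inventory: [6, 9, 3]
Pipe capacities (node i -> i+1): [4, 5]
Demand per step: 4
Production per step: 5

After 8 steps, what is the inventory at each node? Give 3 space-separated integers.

Step 1: demand=4,sold=3 ship[1->2]=5 ship[0->1]=4 prod=5 -> inv=[7 8 5]
Step 2: demand=4,sold=4 ship[1->2]=5 ship[0->1]=4 prod=5 -> inv=[8 7 6]
Step 3: demand=4,sold=4 ship[1->2]=5 ship[0->1]=4 prod=5 -> inv=[9 6 7]
Step 4: demand=4,sold=4 ship[1->2]=5 ship[0->1]=4 prod=5 -> inv=[10 5 8]
Step 5: demand=4,sold=4 ship[1->2]=5 ship[0->1]=4 prod=5 -> inv=[11 4 9]
Step 6: demand=4,sold=4 ship[1->2]=4 ship[0->1]=4 prod=5 -> inv=[12 4 9]
Step 7: demand=4,sold=4 ship[1->2]=4 ship[0->1]=4 prod=5 -> inv=[13 4 9]
Step 8: demand=4,sold=4 ship[1->2]=4 ship[0->1]=4 prod=5 -> inv=[14 4 9]

14 4 9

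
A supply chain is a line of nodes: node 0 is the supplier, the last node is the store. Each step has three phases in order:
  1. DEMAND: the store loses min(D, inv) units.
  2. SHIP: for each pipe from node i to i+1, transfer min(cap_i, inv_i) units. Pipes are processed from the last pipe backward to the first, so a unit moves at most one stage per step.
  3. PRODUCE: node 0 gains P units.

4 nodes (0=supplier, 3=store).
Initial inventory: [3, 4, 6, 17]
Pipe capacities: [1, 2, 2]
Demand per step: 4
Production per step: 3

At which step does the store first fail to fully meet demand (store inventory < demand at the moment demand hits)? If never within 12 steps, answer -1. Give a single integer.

Step 1: demand=4,sold=4 ship[2->3]=2 ship[1->2]=2 ship[0->1]=1 prod=3 -> [5 3 6 15]
Step 2: demand=4,sold=4 ship[2->3]=2 ship[1->2]=2 ship[0->1]=1 prod=3 -> [7 2 6 13]
Step 3: demand=4,sold=4 ship[2->3]=2 ship[1->2]=2 ship[0->1]=1 prod=3 -> [9 1 6 11]
Step 4: demand=4,sold=4 ship[2->3]=2 ship[1->2]=1 ship[0->1]=1 prod=3 -> [11 1 5 9]
Step 5: demand=4,sold=4 ship[2->3]=2 ship[1->2]=1 ship[0->1]=1 prod=3 -> [13 1 4 7]
Step 6: demand=4,sold=4 ship[2->3]=2 ship[1->2]=1 ship[0->1]=1 prod=3 -> [15 1 3 5]
Step 7: demand=4,sold=4 ship[2->3]=2 ship[1->2]=1 ship[0->1]=1 prod=3 -> [17 1 2 3]
Step 8: demand=4,sold=3 ship[2->3]=2 ship[1->2]=1 ship[0->1]=1 prod=3 -> [19 1 1 2]
Step 9: demand=4,sold=2 ship[2->3]=1 ship[1->2]=1 ship[0->1]=1 prod=3 -> [21 1 1 1]
Step 10: demand=4,sold=1 ship[2->3]=1 ship[1->2]=1 ship[0->1]=1 prod=3 -> [23 1 1 1]
Step 11: demand=4,sold=1 ship[2->3]=1 ship[1->2]=1 ship[0->1]=1 prod=3 -> [25 1 1 1]
Step 12: demand=4,sold=1 ship[2->3]=1 ship[1->2]=1 ship[0->1]=1 prod=3 -> [27 1 1 1]
First stockout at step 8

8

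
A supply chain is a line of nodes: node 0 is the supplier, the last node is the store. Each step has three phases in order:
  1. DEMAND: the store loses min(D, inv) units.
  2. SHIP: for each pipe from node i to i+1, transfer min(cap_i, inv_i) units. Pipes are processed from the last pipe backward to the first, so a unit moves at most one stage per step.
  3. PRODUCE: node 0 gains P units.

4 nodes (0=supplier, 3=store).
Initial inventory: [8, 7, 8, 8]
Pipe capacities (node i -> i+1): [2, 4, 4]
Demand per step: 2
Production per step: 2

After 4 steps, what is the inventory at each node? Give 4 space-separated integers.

Step 1: demand=2,sold=2 ship[2->3]=4 ship[1->2]=4 ship[0->1]=2 prod=2 -> inv=[8 5 8 10]
Step 2: demand=2,sold=2 ship[2->3]=4 ship[1->2]=4 ship[0->1]=2 prod=2 -> inv=[8 3 8 12]
Step 3: demand=2,sold=2 ship[2->3]=4 ship[1->2]=3 ship[0->1]=2 prod=2 -> inv=[8 2 7 14]
Step 4: demand=2,sold=2 ship[2->3]=4 ship[1->2]=2 ship[0->1]=2 prod=2 -> inv=[8 2 5 16]

8 2 5 16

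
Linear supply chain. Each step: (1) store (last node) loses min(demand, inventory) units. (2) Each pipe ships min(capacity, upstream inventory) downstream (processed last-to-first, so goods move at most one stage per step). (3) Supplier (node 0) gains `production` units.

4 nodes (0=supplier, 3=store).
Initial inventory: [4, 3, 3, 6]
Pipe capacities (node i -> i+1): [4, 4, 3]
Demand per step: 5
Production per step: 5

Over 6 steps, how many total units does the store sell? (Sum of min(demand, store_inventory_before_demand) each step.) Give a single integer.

Step 1: sold=5 (running total=5) -> [5 4 3 4]
Step 2: sold=4 (running total=9) -> [6 4 4 3]
Step 3: sold=3 (running total=12) -> [7 4 5 3]
Step 4: sold=3 (running total=15) -> [8 4 6 3]
Step 5: sold=3 (running total=18) -> [9 4 7 3]
Step 6: sold=3 (running total=21) -> [10 4 8 3]

Answer: 21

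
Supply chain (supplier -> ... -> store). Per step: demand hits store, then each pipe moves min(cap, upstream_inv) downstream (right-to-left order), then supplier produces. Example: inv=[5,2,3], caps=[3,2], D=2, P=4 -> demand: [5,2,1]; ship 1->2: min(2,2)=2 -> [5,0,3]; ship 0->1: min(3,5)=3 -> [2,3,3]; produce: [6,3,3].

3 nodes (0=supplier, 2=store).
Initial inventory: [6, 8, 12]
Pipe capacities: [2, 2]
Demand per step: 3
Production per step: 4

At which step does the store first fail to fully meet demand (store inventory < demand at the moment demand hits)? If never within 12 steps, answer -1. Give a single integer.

Step 1: demand=3,sold=3 ship[1->2]=2 ship[0->1]=2 prod=4 -> [8 8 11]
Step 2: demand=3,sold=3 ship[1->2]=2 ship[0->1]=2 prod=4 -> [10 8 10]
Step 3: demand=3,sold=3 ship[1->2]=2 ship[0->1]=2 prod=4 -> [12 8 9]
Step 4: demand=3,sold=3 ship[1->2]=2 ship[0->1]=2 prod=4 -> [14 8 8]
Step 5: demand=3,sold=3 ship[1->2]=2 ship[0->1]=2 prod=4 -> [16 8 7]
Step 6: demand=3,sold=3 ship[1->2]=2 ship[0->1]=2 prod=4 -> [18 8 6]
Step 7: demand=3,sold=3 ship[1->2]=2 ship[0->1]=2 prod=4 -> [20 8 5]
Step 8: demand=3,sold=3 ship[1->2]=2 ship[0->1]=2 prod=4 -> [22 8 4]
Step 9: demand=3,sold=3 ship[1->2]=2 ship[0->1]=2 prod=4 -> [24 8 3]
Step 10: demand=3,sold=3 ship[1->2]=2 ship[0->1]=2 prod=4 -> [26 8 2]
Step 11: demand=3,sold=2 ship[1->2]=2 ship[0->1]=2 prod=4 -> [28 8 2]
Step 12: demand=3,sold=2 ship[1->2]=2 ship[0->1]=2 prod=4 -> [30 8 2]
First stockout at step 11

11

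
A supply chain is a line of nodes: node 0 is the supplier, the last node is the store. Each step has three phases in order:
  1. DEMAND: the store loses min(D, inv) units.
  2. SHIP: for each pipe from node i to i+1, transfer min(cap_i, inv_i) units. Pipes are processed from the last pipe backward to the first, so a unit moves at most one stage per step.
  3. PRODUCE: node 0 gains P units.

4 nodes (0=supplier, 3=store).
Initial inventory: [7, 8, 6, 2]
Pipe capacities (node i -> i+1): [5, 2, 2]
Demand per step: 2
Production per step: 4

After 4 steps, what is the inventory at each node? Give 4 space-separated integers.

Step 1: demand=2,sold=2 ship[2->3]=2 ship[1->2]=2 ship[0->1]=5 prod=4 -> inv=[6 11 6 2]
Step 2: demand=2,sold=2 ship[2->3]=2 ship[1->2]=2 ship[0->1]=5 prod=4 -> inv=[5 14 6 2]
Step 3: demand=2,sold=2 ship[2->3]=2 ship[1->2]=2 ship[0->1]=5 prod=4 -> inv=[4 17 6 2]
Step 4: demand=2,sold=2 ship[2->3]=2 ship[1->2]=2 ship[0->1]=4 prod=4 -> inv=[4 19 6 2]

4 19 6 2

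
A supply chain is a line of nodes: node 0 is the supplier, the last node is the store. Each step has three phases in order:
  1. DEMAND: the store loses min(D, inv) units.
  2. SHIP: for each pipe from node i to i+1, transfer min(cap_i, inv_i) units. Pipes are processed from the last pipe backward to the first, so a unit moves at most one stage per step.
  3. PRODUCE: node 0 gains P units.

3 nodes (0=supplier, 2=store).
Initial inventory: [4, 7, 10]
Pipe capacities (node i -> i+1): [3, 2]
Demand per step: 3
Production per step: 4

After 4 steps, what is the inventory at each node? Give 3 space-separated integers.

Step 1: demand=3,sold=3 ship[1->2]=2 ship[0->1]=3 prod=4 -> inv=[5 8 9]
Step 2: demand=3,sold=3 ship[1->2]=2 ship[0->1]=3 prod=4 -> inv=[6 9 8]
Step 3: demand=3,sold=3 ship[1->2]=2 ship[0->1]=3 prod=4 -> inv=[7 10 7]
Step 4: demand=3,sold=3 ship[1->2]=2 ship[0->1]=3 prod=4 -> inv=[8 11 6]

8 11 6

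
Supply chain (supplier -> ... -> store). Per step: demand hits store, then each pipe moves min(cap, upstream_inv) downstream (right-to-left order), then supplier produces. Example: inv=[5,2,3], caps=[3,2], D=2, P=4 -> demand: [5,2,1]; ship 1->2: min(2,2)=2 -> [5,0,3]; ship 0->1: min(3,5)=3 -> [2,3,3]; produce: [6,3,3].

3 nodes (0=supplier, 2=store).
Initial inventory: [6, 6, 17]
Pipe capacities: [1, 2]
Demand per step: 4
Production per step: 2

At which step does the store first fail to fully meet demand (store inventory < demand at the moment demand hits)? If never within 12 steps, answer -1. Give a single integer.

Step 1: demand=4,sold=4 ship[1->2]=2 ship[0->1]=1 prod=2 -> [7 5 15]
Step 2: demand=4,sold=4 ship[1->2]=2 ship[0->1]=1 prod=2 -> [8 4 13]
Step 3: demand=4,sold=4 ship[1->2]=2 ship[0->1]=1 prod=2 -> [9 3 11]
Step 4: demand=4,sold=4 ship[1->2]=2 ship[0->1]=1 prod=2 -> [10 2 9]
Step 5: demand=4,sold=4 ship[1->2]=2 ship[0->1]=1 prod=2 -> [11 1 7]
Step 6: demand=4,sold=4 ship[1->2]=1 ship[0->1]=1 prod=2 -> [12 1 4]
Step 7: demand=4,sold=4 ship[1->2]=1 ship[0->1]=1 prod=2 -> [13 1 1]
Step 8: demand=4,sold=1 ship[1->2]=1 ship[0->1]=1 prod=2 -> [14 1 1]
Step 9: demand=4,sold=1 ship[1->2]=1 ship[0->1]=1 prod=2 -> [15 1 1]
Step 10: demand=4,sold=1 ship[1->2]=1 ship[0->1]=1 prod=2 -> [16 1 1]
Step 11: demand=4,sold=1 ship[1->2]=1 ship[0->1]=1 prod=2 -> [17 1 1]
Step 12: demand=4,sold=1 ship[1->2]=1 ship[0->1]=1 prod=2 -> [18 1 1]
First stockout at step 8

8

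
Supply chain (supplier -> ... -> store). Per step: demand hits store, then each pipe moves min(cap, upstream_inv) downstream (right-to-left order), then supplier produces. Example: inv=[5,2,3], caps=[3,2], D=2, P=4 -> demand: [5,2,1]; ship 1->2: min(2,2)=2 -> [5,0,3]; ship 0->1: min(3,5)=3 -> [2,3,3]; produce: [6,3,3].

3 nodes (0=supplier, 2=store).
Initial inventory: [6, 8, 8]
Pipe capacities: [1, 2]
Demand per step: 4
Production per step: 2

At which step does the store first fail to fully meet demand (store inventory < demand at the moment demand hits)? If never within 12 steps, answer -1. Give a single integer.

Step 1: demand=4,sold=4 ship[1->2]=2 ship[0->1]=1 prod=2 -> [7 7 6]
Step 2: demand=4,sold=4 ship[1->2]=2 ship[0->1]=1 prod=2 -> [8 6 4]
Step 3: demand=4,sold=4 ship[1->2]=2 ship[0->1]=1 prod=2 -> [9 5 2]
Step 4: demand=4,sold=2 ship[1->2]=2 ship[0->1]=1 prod=2 -> [10 4 2]
Step 5: demand=4,sold=2 ship[1->2]=2 ship[0->1]=1 prod=2 -> [11 3 2]
Step 6: demand=4,sold=2 ship[1->2]=2 ship[0->1]=1 prod=2 -> [12 2 2]
Step 7: demand=4,sold=2 ship[1->2]=2 ship[0->1]=1 prod=2 -> [13 1 2]
Step 8: demand=4,sold=2 ship[1->2]=1 ship[0->1]=1 prod=2 -> [14 1 1]
Step 9: demand=4,sold=1 ship[1->2]=1 ship[0->1]=1 prod=2 -> [15 1 1]
Step 10: demand=4,sold=1 ship[1->2]=1 ship[0->1]=1 prod=2 -> [16 1 1]
Step 11: demand=4,sold=1 ship[1->2]=1 ship[0->1]=1 prod=2 -> [17 1 1]
Step 12: demand=4,sold=1 ship[1->2]=1 ship[0->1]=1 prod=2 -> [18 1 1]
First stockout at step 4

4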